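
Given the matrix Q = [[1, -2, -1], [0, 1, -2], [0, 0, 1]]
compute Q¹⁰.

Q = I + N where N = [[0, -2, -1], [0, 0, -2], [0, 0, 0]] is strictly upper-triangular, so N³ = 0.
(I + N)¹⁰ = I + 10·N + 45·N² = [[1, -20, 170], [0, 1, -20], [0, 0, 1]].

[[1, -20, 170], [0, 1, -20], [0, 0, 1]]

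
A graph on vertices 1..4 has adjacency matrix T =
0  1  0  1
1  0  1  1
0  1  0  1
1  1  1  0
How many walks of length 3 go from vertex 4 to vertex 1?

5

The number of length-3 walks from vertex 4 to vertex 1 is entry (4,1) of T³, where T is the adjacency matrix.
T² = [[2, 1, 2, 1], [1, 3, 1, 2], [2, 1, 2, 1], [1, 2, 1, 3]]
T³ = [[2, 5, 2, 5], [5, 4, 5, 5], [2, 5, 2, 5], [5, 5, 5, 4]]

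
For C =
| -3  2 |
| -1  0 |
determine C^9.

[[-1023, 1022], [-511, 510]]

tr C = -3 and det C = 2, so the characteristic polynomial is λ² − (-3)λ + (2) with roots -2 and -1.
Eigenvectors give P = [[-2, -1], [-1, -1]] with P⁻¹ = [[-1, 1], [1, -2]], and C = P·diag(-2, -1)·P⁻¹.
Then C^9 = P·diag(-512, -1)·P⁻¹ = [[1024, 1], [512, 1]] · [[-1, 1], [1, -2]] = [[-1023, 1022], [-511, 510]].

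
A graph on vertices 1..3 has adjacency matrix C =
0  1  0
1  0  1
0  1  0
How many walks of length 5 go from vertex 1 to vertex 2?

The number of length-5 walks from vertex 1 to vertex 2 is entry (1,2) of C^5, where C is the adjacency matrix.
C^2 = [[1, 0, 1], [0, 2, 0], [1, 0, 1]]
C^3 = [[0, 2, 0], [2, 0, 2], [0, 2, 0]]
C^4 = [[2, 0, 2], [0, 4, 0], [2, 0, 2]]
C^5 = [[0, 4, 0], [4, 0, 4], [0, 4, 0]]

4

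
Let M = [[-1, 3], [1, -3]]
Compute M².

[[4, -12], [-4, 12]]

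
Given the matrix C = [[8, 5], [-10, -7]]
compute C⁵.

[[518, 275], [-550, -307]]

tr C = 1 and det C = -6, so the characteristic polynomial is λ² − (1)λ + (-6) with roots -2 and 3.
Eigenvectors give P = [[-1, -1], [2, 1]] with P⁻¹ = [[1, 1], [-2, -1]], and C = P·diag(-2, 3)·P⁻¹.
Then C⁵ = P·diag(-32, 243)·P⁻¹ = [[32, -243], [-64, 243]] · [[1, 1], [-2, -1]] = [[518, 275], [-550, -307]].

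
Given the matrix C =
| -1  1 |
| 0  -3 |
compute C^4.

[[1, -40], [0, 81]]

C^2 = [[1, -4], [0, 9]]
C^3 = [[-1, 13], [0, -27]]
C^4 = [[1, -40], [0, 81]]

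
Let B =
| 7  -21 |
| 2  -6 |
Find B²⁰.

[[7, -21], [2, -6]]

B² = B (a projection; rank 1, trace 1), so B²⁰ = B.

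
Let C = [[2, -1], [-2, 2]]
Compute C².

[[6, -4], [-8, 6]]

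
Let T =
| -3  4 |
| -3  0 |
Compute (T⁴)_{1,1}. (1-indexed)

T² = [[-3, -12], [9, -12]]
T³ = [[45, -12], [9, 36]]
T⁴ = [[-99, 180], [-135, 36]]

-99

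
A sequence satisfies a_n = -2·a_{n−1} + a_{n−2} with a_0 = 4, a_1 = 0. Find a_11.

With companion matrix T = [[-2, 1], [1, 0]], [a_n, a_{n−1}]ᵀ = T·[a_{n−1}, a_{n−2}]ᵀ, so [a_11, a_10]ᵀ = T¹⁰·[a_1, a_0]ᵀ.
T¹⁰ = [[5741, -2378], [-2378, 985]], giving [a_11, a_10]ᵀ = [[-9512], [3940]].

-9512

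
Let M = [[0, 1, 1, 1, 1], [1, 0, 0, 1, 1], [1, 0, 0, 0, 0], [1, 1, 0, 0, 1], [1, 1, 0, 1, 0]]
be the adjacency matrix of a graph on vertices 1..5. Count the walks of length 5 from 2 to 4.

The number of length-5 walks from vertex 2 to vertex 4 is entry (2,4) of M⁵, where M is the adjacency matrix.
M² = [[4, 2, 0, 2, 2], [2, 3, 1, 2, 2], [0, 1, 1, 1, 1], [2, 2, 1, 3, 2], [2, 2, 1, 2, 3]]
M³ = [[6, 8, 4, 8, 8], [8, 6, 2, 7, 7], [4, 2, 0, 2, 2], [8, 7, 2, 6, 7], [8, 7, 2, 7, 6]]
M⁴ = [[28, 22, 6, 22, 22], [22, 22, 8, 21, 21], [6, 8, 4, 8, 8], [22, 21, 8, 22, 21], [22, 21, 8, 21, 22]]
M⁵ = [[72, 72, 28, 72, 72], [72, 64, 22, 65, 65], [28, 22, 6, 22, 22], [72, 65, 22, 64, 65], [72, 65, 22, 65, 64]]

65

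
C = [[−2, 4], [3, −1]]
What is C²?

[[16, −12], [−9, 13]]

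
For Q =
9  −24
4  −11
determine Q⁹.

tr Q = −2 and det Q = −3, so the characteristic polynomial is λ² − (−2)λ + (−3) with roots 1 and −3.
Eigenvectors give P = [[3, 2], [1, 1]] with P⁻¹ = [[1, −2], [−1, 3]], and Q = P·diag(1, −3)·P⁻¹.
Then Q⁹ = P·diag(1, −19683)·P⁻¹ = [[3, −39366], [1, −19683]] · [[1, −2], [−1, 3]] = [[39369, −118104], [19684, −59051]].

[[39369, −118104], [19684, −59051]]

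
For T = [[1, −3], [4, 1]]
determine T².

[[−11, −6], [8, −11]]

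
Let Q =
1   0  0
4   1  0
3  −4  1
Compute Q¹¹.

Q = I + N where N = [[0, 0, 0], [4, 0, 0], [3, −4, 0]] is strictly lower-triangular, so N³ = 0.
(I + N)¹¹ = I + 11·N + 55·N² = [[1, 0, 0], [44, 1, 0], [−847, −44, 1]].

[[1, 0, 0], [44, 1, 0], [−847, −44, 1]]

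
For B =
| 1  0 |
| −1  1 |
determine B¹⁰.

B = I + N where N = [[0, 0], [−1, 0]] is strictly lower-triangular, so N² = 0.
(I + N)¹⁰ = I + 10·N = [[1, 0], [−10, 1]].

[[1, 0], [−10, 1]]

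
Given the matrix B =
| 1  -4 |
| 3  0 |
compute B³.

[[-23, 44], [-33, -12]]

B² = [[-11, -4], [3, -12]]
B³ = [[-23, 44], [-33, -12]]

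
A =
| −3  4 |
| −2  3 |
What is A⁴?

[[1, 0], [0, 1]]

A² = [[1, 0], [0, 1]]
A³ = [[−3, 4], [−2, 3]]
A⁴ = [[1, 0], [0, 1]]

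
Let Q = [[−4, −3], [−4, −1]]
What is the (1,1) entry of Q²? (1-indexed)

28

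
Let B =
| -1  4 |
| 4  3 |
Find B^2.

[[17, 8], [8, 25]]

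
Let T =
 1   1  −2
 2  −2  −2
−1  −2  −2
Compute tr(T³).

T² = [[5, 3, 0], [0, 10, 4], [−3, 7, 10]]
T³ = [[11, −1, −16], [16, −28, −28], [1, −37, −28]]

−45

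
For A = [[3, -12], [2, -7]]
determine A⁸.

tr A = -4 and det A = 3, so the characteristic polynomial is λ² − (-4)λ + (3) with roots -1 and -3.
Eigenvectors give P = [[3, 2], [1, 1]] with P⁻¹ = [[1, -2], [-1, 3]], and A = P·diag(-1, -3)·P⁻¹.
Then A⁸ = P·diag(1, 6561)·P⁻¹ = [[3, 13122], [1, 6561]] · [[1, -2], [-1, 3]] = [[-13119, 39360], [-6560, 19681]].

[[-13119, 39360], [-6560, 19681]]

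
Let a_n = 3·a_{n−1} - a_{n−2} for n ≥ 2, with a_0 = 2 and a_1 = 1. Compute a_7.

89

With companion matrix A = [[3, -1], [1, 0]], [a_n, a_{n−1}]ᵀ = A·[a_{n−1}, a_{n−2}]ᵀ, so [a_7, a_6]ᵀ = A^6·[a_1, a_0]ᵀ.
A^6 = [[377, -144], [144, -55]], giving [a_7, a_6]ᵀ = [[89], [34]].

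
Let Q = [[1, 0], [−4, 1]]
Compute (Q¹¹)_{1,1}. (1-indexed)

Q = I + N where N = [[0, 0], [−4, 0]] is strictly lower-triangular, so N² = 0.
(I + N)¹¹ = I + 11·N = [[1, 0], [−44, 1]].

1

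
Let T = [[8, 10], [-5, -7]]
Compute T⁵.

[[518, 550], [-275, -307]]

tr T = 1 and det T = -6, so the characteristic polynomial is λ² − (1)λ + (-6) with roots 3 and -2.
Eigenvectors give P = [[2, 1], [-1, -1]] with P⁻¹ = [[1, 1], [-1, -2]], and T = P·diag(3, -2)·P⁻¹.
Then T⁵ = P·diag(243, -32)·P⁻¹ = [[486, -32], [-243, 32]] · [[1, 1], [-1, -2]] = [[518, 550], [-275, -307]].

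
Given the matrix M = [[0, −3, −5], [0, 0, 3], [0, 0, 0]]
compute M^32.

[[0, 0, 0], [0, 0, 0], [0, 0, 0]]

M is strictly triangular, hence nilpotent: M^3 = 0, so M^32 = 0.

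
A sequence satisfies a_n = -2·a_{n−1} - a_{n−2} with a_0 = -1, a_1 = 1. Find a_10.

With companion matrix T = [[-2, -1], [1, 0]], [a_n, a_{n−1}]ᵀ = T·[a_{n−1}, a_{n−2}]ᵀ, so [a_10, a_9]ᵀ = T^9·[a_1, a_0]ᵀ.
T^9 = [[-10, -9], [9, 8]], giving [a_10, a_9]ᵀ = [[-1], [1]].

-1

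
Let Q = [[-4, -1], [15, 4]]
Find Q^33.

[[-4, -1], [15, 4]]

Q² = I (check: tr Q = 0 and det Q = -1), so Q^33 = Q since 33 is odd.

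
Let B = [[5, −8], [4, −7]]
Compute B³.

tr B = −2 and det B = −3, so the characteristic polynomial is λ² − (−2)λ + (−3) with roots 1 and −3.
Eigenvectors give P = [[−2, −1], [−1, −1]] with P⁻¹ = [[−1, 1], [1, −2]], and B = P·diag(1, −3)·P⁻¹.
Then B³ = P·diag(1, −27)·P⁻¹ = [[−2, 27], [−1, 27]] · [[−1, 1], [1, −2]] = [[29, −56], [28, −55]].

[[29, −56], [28, −55]]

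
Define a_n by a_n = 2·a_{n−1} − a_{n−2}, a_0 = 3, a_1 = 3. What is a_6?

3

With companion matrix Q = [[2, −1], [1, 0]], [a_n, a_{n−1}]ᵀ = Q·[a_{n−1}, a_{n−2}]ᵀ, so [a_6, a_5]ᵀ = Q⁵·[a_1, a_0]ᵀ.
Q⁵ = [[6, −5], [5, −4]], giving [a_6, a_5]ᵀ = [[3], [3]].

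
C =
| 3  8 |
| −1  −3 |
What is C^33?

C² = I (check: tr C = 0 and det C = −1), so C^33 = C since 33 is odd.

[[3, 8], [−1, −3]]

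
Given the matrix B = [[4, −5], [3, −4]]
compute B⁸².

[[1, 0], [0, 1]]

B² = I (check: tr B = 0 and det B = −1), so B⁸² = I since 82 is even.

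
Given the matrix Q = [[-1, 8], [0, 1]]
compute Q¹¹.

Q² = I (check: tr Q = 0 and det Q = -1), so Q¹¹ = Q since 11 is odd.

[[-1, 8], [0, 1]]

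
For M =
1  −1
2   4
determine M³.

tr M = 5 and det M = 6, so the characteristic polynomial is λ² − (5)λ + (6) with roots 2 and 3.
Eigenvectors give P = [[−1, −1], [1, 2]] with P⁻¹ = [[−2, −1], [1, 1]], and M = P·diag(2, 3)·P⁻¹.
Then M³ = P·diag(8, 27)·P⁻¹ = [[−8, −27], [8, 54]] · [[−2, −1], [1, 1]] = [[−11, −19], [38, 46]].

[[−11, −19], [38, 46]]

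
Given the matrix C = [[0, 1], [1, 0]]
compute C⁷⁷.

C² = I (check: tr C = 0 and det C = -1), so C⁷⁷ = C since 77 is odd.

[[0, 1], [1, 0]]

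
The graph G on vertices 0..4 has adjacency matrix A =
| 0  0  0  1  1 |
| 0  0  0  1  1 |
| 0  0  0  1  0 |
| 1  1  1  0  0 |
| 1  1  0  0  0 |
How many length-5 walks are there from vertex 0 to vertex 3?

The number of length-5 walks from vertex 0 to vertex 3 is entry (0,3) of A⁵, where A is the adjacency matrix.
A² = [[2, 2, 1, 0, 0], [2, 2, 1, 0, 0], [1, 1, 1, 0, 0], [0, 0, 0, 3, 2], [0, 0, 0, 2, 2]]
A³ = [[0, 0, 0, 5, 4], [0, 0, 0, 5, 4], [0, 0, 0, 3, 2], [5, 5, 3, 0, 0], [4, 4, 2, 0, 0]]
A⁴ = [[9, 9, 5, 0, 0], [9, 9, 5, 0, 0], [5, 5, 3, 0, 0], [0, 0, 0, 13, 10], [0, 0, 0, 10, 8]]
A⁵ = [[0, 0, 0, 23, 18], [0, 0, 0, 23, 18], [0, 0, 0, 13, 10], [23, 23, 13, 0, 0], [18, 18, 10, 0, 0]]

23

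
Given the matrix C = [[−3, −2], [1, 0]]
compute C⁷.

tr C = −3 and det C = 2, so the characteristic polynomial is λ² − (−3)λ + (2) with roots −2 and −1.
Eigenvectors give P = [[2, −1], [−1, 1]] with P⁻¹ = [[1, 1], [1, 2]], and C = P·diag(−2, −1)·P⁻¹.
Then C⁷ = P·diag(−128, −1)·P⁻¹ = [[−256, 1], [128, −1]] · [[1, 1], [1, 2]] = [[−255, −254], [127, 126]].

[[−255, −254], [127, 126]]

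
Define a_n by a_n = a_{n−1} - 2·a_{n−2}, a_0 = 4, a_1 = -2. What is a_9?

58

With companion matrix T = [[1, -2], [1, 0]], [a_n, a_{n−1}]ᵀ = T·[a_{n−1}, a_{n−2}]ᵀ, so [a_9, a_8]ᵀ = T⁸·[a_1, a_0]ᵀ.
T⁸ = [[-17, 6], [-3, -14]], giving [a_9, a_8]ᵀ = [[58], [-50]].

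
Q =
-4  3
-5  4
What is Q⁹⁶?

[[1, 0], [0, 1]]

Q² = I (check: tr Q = 0 and det Q = -1), so Q⁹⁶ = I since 96 is even.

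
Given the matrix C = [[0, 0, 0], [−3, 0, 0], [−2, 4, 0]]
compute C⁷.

[[0, 0, 0], [0, 0, 0], [0, 0, 0]]

C is strictly triangular, hence nilpotent: C³ = 0, so C⁷ = 0.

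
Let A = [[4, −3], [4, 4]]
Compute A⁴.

[[−752, −192], [256, −752]]

A² = [[4, −24], [32, 4]]
A³ = [[−80, −108], [144, −80]]
A⁴ = [[−752, −192], [256, −752]]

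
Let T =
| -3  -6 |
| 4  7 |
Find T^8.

tr T = 4 and det T = 3, so the characteristic polynomial is λ² − (4)λ + (3) with roots 3 and 1.
Eigenvectors give P = [[-1, 3], [1, -2]] with P⁻¹ = [[2, 3], [1, 1]], and T = P·diag(3, 1)·P⁻¹.
Then T^8 = P·diag(6561, 1)·P⁻¹ = [[-6561, 3], [6561, -2]] · [[2, 3], [1, 1]] = [[-13119, -19680], [13120, 19681]].

[[-13119, -19680], [13120, 19681]]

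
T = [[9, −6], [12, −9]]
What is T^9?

[[59049, −39366], [78732, −59049]]

tr T = 0 and det T = −9, so the characteristic polynomial is λ² − (0)λ + (−9) with roots −3 and 3.
Eigenvectors give P = [[−1, 1], [−2, 1]] with P⁻¹ = [[1, −1], [2, −1]], and T = P·diag(−3, 3)·P⁻¹.
Then T^9 = P·diag(−19683, 19683)·P⁻¹ = [[19683, 19683], [39366, 19683]] · [[1, −1], [2, −1]] = [[59049, −39366], [78732, −59049]].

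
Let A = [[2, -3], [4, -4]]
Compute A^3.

[[8, 0], [0, 8]]

A^2 = [[-8, 6], [-8, 4]]
A^3 = [[8, 0], [0, 8]]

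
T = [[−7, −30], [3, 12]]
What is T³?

tr T = 5 and det T = 6, so the characteristic polynomial is λ² − (5)λ + (6) with roots 3 and 2.
Eigenvectors give P = [[3, −10], [−1, 3]] with P⁻¹ = [[−3, −10], [−1, −3]], and T = P·diag(3, 2)·P⁻¹.
Then T³ = P·diag(27, 8)·P⁻¹ = [[81, −80], [−27, 24]] · [[−3, −10], [−1, −3]] = [[−163, −570], [57, 198]].

[[−163, −570], [57, 198]]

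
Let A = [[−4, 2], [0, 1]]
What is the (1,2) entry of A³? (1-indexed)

A² = [[16, −6], [0, 1]]
A³ = [[−64, 26], [0, 1]]

26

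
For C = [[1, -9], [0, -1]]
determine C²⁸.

C² = I (check: tr C = 0 and det C = -1), so C²⁸ = I since 28 is even.

[[1, 0], [0, 1]]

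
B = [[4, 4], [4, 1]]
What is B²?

[[32, 20], [20, 17]]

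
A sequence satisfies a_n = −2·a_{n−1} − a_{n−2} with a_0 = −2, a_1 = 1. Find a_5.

−3

With companion matrix M = [[−2, −1], [1, 0]], [a_n, a_{n−1}]ᵀ = M·[a_{n−1}, a_{n−2}]ᵀ, so [a_5, a_4]ᵀ = M⁴·[a_1, a_0]ᵀ.
M⁴ = [[5, 4], [−4, −3]], giving [a_5, a_4]ᵀ = [[−3], [2]].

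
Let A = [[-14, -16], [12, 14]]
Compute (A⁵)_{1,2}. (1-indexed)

tr A = 0 and det A = -4, so the characteristic polynomial is λ² − (0)λ + (-4) with roots 2 and -2.
Eigenvectors give P = [[-1, 4], [1, -3]] with P⁻¹ = [[3, 4], [1, 1]], and A = P·diag(2, -2)·P⁻¹.
Then A⁵ = P·diag(32, -32)·P⁻¹ = [[-32, -128], [32, 96]] · [[3, 4], [1, 1]] = [[-224, -256], [192, 224]].

-256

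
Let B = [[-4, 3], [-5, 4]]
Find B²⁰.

B² = I (check: tr B = 0 and det B = -1), so B²⁰ = I since 20 is even.

[[1, 0], [0, 1]]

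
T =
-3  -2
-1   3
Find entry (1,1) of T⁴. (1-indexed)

121

T² = [[11, 0], [0, 11]]
T³ = [[-33, -22], [-11, 33]]
T⁴ = [[121, 0], [0, 121]]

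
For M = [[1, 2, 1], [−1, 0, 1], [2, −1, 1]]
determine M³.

[[8, −2, 6], [4, 2, −2], [6, 8, 10]]

M² = [[1, 1, 4], [1, −3, 0], [5, 3, 2]]
M³ = [[8, −2, 6], [4, 2, −2], [6, 8, 10]]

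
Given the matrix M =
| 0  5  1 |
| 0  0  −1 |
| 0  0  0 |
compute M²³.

M is strictly triangular, hence nilpotent: M³ = 0, so M²³ = 0.

[[0, 0, 0], [0, 0, 0], [0, 0, 0]]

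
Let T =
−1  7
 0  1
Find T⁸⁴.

T² = I (check: tr T = 0 and det T = −1), so T⁸⁴ = I since 84 is even.

[[1, 0], [0, 1]]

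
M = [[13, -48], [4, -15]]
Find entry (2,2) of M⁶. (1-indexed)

tr M = -2 and det M = -3, so the characteristic polynomial is λ² − (-2)λ + (-3) with roots 1 and -3.
Eigenvectors give P = [[-4, 3], [-1, 1]] with P⁻¹ = [[-1, 3], [-1, 4]], and M = P·diag(1, -3)·P⁻¹.
Then M⁶ = P·diag(1, 729)·P⁻¹ = [[-4, 2187], [-1, 729]] · [[-1, 3], [-1, 4]] = [[-2183, 8736], [-728, 2913]].

2913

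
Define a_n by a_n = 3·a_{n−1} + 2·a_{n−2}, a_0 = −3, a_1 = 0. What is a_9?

−37674

With companion matrix C = [[3, 2], [1, 0]], [a_n, a_{n−1}]ᵀ = C·[a_{n−1}, a_{n−2}]ᵀ, so [a_9, a_8]ᵀ = C^8·[a_1, a_0]ᵀ.
C^8 = [[22363, 12558], [6279, 3526]], giving [a_9, a_8]ᵀ = [[−37674], [−10578]].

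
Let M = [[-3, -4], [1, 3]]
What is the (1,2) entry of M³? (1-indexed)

M² = [[5, 0], [0, 5]]
M³ = [[-15, -20], [5, 15]]

-20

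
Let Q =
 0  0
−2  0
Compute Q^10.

[[0, 0], [0, 0]]

Q is strictly triangular, hence nilpotent: Q^2 = 0, so Q^10 = 0.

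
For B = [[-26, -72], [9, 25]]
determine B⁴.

tr B = -1 and det B = -2, so the characteristic polynomial is λ² − (-1)λ + (-2) with roots -2 and 1.
Eigenvectors give P = [[-3, 8], [1, -3]] with P⁻¹ = [[-3, -8], [-1, -3]], and B = P·diag(-2, 1)·P⁻¹.
Then B⁴ = P·diag(16, 1)·P⁻¹ = [[-48, 8], [16, -3]] · [[-3, -8], [-1, -3]] = [[136, 360], [-45, -119]].

[[136, 360], [-45, -119]]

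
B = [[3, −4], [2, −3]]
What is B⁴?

B² = I (check: tr B = 0 and det B = −1), so B⁴ = I since 4 is even.

[[1, 0], [0, 1]]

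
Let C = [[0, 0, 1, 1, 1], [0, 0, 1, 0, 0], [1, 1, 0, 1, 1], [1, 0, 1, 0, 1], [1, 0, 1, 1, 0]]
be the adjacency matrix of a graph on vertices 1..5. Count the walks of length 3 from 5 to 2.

2

The number of length-3 walks from vertex 5 to vertex 2 is entry (5,2) of C³, where C is the adjacency matrix.
C² = [[3, 1, 2, 2, 2], [1, 1, 0, 1, 1], [2, 0, 4, 2, 2], [2, 1, 2, 3, 2], [2, 1, 2, 2, 3]]
C³ = [[6, 2, 8, 7, 7], [2, 0, 4, 2, 2], [8, 4, 6, 8, 8], [7, 2, 8, 6, 7], [7, 2, 8, 7, 6]]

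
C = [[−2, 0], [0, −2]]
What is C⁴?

C² = [[4, 0], [0, 4]]
C³ = [[−8, 0], [0, −8]]
C⁴ = [[16, 0], [0, 16]]

[[16, 0], [0, 16]]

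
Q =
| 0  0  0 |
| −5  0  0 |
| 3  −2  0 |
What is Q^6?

Q is strictly triangular, hence nilpotent: Q^3 = 0, so Q^6 = 0.

[[0, 0, 0], [0, 0, 0], [0, 0, 0]]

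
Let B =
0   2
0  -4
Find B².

[[0, -8], [0, 16]]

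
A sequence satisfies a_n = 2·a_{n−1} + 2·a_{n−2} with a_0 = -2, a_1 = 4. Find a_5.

With companion matrix B = [[2, 2], [1, 0]], [a_n, a_{n−1}]ᵀ = B·[a_{n−1}, a_{n−2}]ᵀ, so [a_5, a_4]ᵀ = B^4·[a_1, a_0]ᵀ.
B^4 = [[44, 32], [16, 12]], giving [a_5, a_4]ᵀ = [[112], [40]].

112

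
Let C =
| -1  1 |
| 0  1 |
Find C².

[[1, 0], [0, 1]]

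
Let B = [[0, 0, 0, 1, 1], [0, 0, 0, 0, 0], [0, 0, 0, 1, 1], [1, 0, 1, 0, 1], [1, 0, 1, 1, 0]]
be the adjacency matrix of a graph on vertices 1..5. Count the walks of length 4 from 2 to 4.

The number of length-4 walks from vertex 2 to vertex 4 is entry (2,4) of B⁴, where B is the adjacency matrix.
B² = [[2, 0, 2, 1, 1], [0, 0, 0, 0, 0], [2, 0, 2, 1, 1], [1, 0, 1, 3, 2], [1, 0, 1, 2, 3]]
B³ = [[2, 0, 2, 5, 5], [0, 0, 0, 0, 0], [2, 0, 2, 5, 5], [5, 0, 5, 4, 5], [5, 0, 5, 5, 4]]
B⁴ = [[10, 0, 10, 9, 9], [0, 0, 0, 0, 0], [10, 0, 10, 9, 9], [9, 0, 9, 15, 14], [9, 0, 9, 14, 15]]

0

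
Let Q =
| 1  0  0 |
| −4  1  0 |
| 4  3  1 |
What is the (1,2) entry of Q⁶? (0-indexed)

0

Q = I + N where N = [[0, 0, 0], [−4, 0, 0], [4, 3, 0]] is strictly lower-triangular, so N³ = 0.
(I + N)⁶ = I + 6·N + 15·N² = [[1, 0, 0], [−24, 1, 0], [−156, 18, 1]].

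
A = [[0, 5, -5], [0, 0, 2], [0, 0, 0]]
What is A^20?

[[0, 0, 0], [0, 0, 0], [0, 0, 0]]

A is strictly triangular, hence nilpotent: A^3 = 0, so A^20 = 0.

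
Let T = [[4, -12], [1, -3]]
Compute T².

[[4, -12], [1, -3]]

T² = T (a projection; rank 1, trace 1), so T² = T.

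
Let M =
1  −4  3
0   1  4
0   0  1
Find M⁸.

[[1, −32, −424], [0, 1, 32], [0, 0, 1]]

M = I + N where N = [[0, −4, 3], [0, 0, 4], [0, 0, 0]] is strictly upper-triangular, so N³ = 0.
(I + N)⁸ = I + 8·N + 28·N² = [[1, −32, −424], [0, 1, 32], [0, 0, 1]].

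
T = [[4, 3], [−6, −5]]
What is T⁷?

tr T = −1 and det T = −2, so the characteristic polynomial is λ² − (−1)λ + (−2) with roots −2 and 1.
Eigenvectors give P = [[−1, −1], [2, 1]] with P⁻¹ = [[1, 1], [−2, −1]], and T = P·diag(−2, 1)·P⁻¹.
Then T⁷ = P·diag(−128, 1)·P⁻¹ = [[128, −1], [−256, 1]] · [[1, 1], [−2, −1]] = [[130, 129], [−258, −257]].

[[130, 129], [−258, −257]]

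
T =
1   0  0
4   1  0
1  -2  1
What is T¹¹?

T = I + N where N = [[0, 0, 0], [4, 0, 0], [1, -2, 0]] is strictly lower-triangular, so N³ = 0.
(I + N)¹¹ = I + 11·N + 55·N² = [[1, 0, 0], [44, 1, 0], [-429, -22, 1]].

[[1, 0, 0], [44, 1, 0], [-429, -22, 1]]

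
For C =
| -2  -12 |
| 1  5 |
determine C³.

[[-20, -84], [7, 29]]

tr C = 3 and det C = 2, so the characteristic polynomial is λ² − (3)λ + (2) with roots 2 and 1.
Eigenvectors give P = [[-3, -4], [1, 1]] with P⁻¹ = [[1, 4], [-1, -3]], and C = P·diag(2, 1)·P⁻¹.
Then C³ = P·diag(8, 1)·P⁻¹ = [[-24, -4], [8, 1]] · [[1, 4], [-1, -3]] = [[-20, -84], [7, 29]].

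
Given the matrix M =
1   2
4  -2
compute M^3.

M^2 = [[9, -2], [-4, 12]]
M^3 = [[1, 22], [44, -32]]

[[1, 22], [44, -32]]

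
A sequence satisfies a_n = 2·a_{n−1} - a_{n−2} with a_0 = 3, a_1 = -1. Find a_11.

-41

With companion matrix Q = [[2, -1], [1, 0]], [a_n, a_{n−1}]ᵀ = Q·[a_{n−1}, a_{n−2}]ᵀ, so [a_11, a_10]ᵀ = Q¹⁰·[a_1, a_0]ᵀ.
Q¹⁰ = [[11, -10], [10, -9]], giving [a_11, a_10]ᵀ = [[-41], [-37]].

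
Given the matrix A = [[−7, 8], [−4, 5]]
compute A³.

[[−55, 56], [−28, 29]]

tr A = −2 and det A = −3, so the characteristic polynomial is λ² − (−2)λ + (−3) with roots −3 and 1.
Eigenvectors give P = [[−2, −1], [−1, −1]] with P⁻¹ = [[−1, 1], [1, −2]], and A = P·diag(−3, 1)·P⁻¹.
Then A³ = P·diag(−27, 1)·P⁻¹ = [[54, −1], [27, −1]] · [[−1, 1], [1, −2]] = [[−55, 56], [−28, 29]].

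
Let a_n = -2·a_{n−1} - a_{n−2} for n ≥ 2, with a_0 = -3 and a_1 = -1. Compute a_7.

-25

With companion matrix B = [[-2, -1], [1, 0]], [a_n, a_{n−1}]ᵀ = B·[a_{n−1}, a_{n−2}]ᵀ, so [a_7, a_6]ᵀ = B⁶·[a_1, a_0]ᵀ.
B⁶ = [[7, 6], [-6, -5]], giving [a_7, a_6]ᵀ = [[-25], [21]].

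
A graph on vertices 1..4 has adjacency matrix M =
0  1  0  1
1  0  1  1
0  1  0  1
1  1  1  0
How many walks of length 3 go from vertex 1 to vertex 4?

The number of length-3 walks from vertex 1 to vertex 4 is entry (1,4) of M^3, where M is the adjacency matrix.
M^2 = [[2, 1, 2, 1], [1, 3, 1, 2], [2, 1, 2, 1], [1, 2, 1, 3]]
M^3 = [[2, 5, 2, 5], [5, 4, 5, 5], [2, 5, 2, 5], [5, 5, 5, 4]]

5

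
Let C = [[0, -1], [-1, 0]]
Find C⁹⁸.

C² = I (check: tr C = 0 and det C = -1), so C⁹⁸ = I since 98 is even.

[[1, 0], [0, 1]]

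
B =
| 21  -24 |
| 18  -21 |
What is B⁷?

[[15309, -17496], [13122, -15309]]

tr B = 0 and det B = -9, so the characteristic polynomial is λ² − (0)λ + (-9) with roots 3 and -3.
Eigenvectors give P = [[4, 1], [3, 1]] with P⁻¹ = [[1, -1], [-3, 4]], and B = P·diag(3, -3)·P⁻¹.
Then B⁷ = P·diag(2187, -2187)·P⁻¹ = [[8748, -2187], [6561, -2187]] · [[1, -1], [-3, 4]] = [[15309, -17496], [13122, -15309]].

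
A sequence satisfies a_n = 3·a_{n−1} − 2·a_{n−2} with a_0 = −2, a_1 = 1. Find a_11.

6139

With companion matrix A = [[3, −2], [1, 0]], [a_n, a_{n−1}]ᵀ = A·[a_{n−1}, a_{n−2}]ᵀ, so [a_11, a_10]ᵀ = A¹⁰·[a_1, a_0]ᵀ.
A¹⁰ = [[2047, −2046], [1023, −1022]], giving [a_11, a_10]ᵀ = [[6139], [3067]].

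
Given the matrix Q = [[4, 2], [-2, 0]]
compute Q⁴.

[[80, 64], [-64, -48]]

Q² = [[12, 8], [-8, -4]]
Q³ = [[32, 24], [-24, -16]]
Q⁴ = [[80, 64], [-64, -48]]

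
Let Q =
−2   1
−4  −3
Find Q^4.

[[−100, −25], [100, −75]]

Q^2 = [[0, −5], [20, 5]]
Q^3 = [[20, 15], [−60, 5]]
Q^4 = [[−100, −25], [100, −75]]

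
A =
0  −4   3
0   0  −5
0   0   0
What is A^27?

A is strictly triangular, hence nilpotent: A^3 = 0, so A^27 = 0.

[[0, 0, 0], [0, 0, 0], [0, 0, 0]]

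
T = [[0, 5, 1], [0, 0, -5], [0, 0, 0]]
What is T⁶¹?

T is strictly triangular, hence nilpotent: T³ = 0, so T⁶¹ = 0.

[[0, 0, 0], [0, 0, 0], [0, 0, 0]]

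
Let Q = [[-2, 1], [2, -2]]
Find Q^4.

Q^2 = [[6, -4], [-8, 6]]
Q^3 = [[-20, 14], [28, -20]]
Q^4 = [[68, -48], [-96, 68]]

[[68, -48], [-96, 68]]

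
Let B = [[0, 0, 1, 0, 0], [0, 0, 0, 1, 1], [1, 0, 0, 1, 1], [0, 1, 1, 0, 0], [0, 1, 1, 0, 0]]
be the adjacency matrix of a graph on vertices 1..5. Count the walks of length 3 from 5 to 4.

0

The number of length-3 walks from vertex 5 to vertex 4 is entry (5,4) of B³, where B is the adjacency matrix.
B² = [[1, 0, 0, 1, 1], [0, 2, 2, 0, 0], [0, 2, 3, 0, 0], [1, 0, 0, 2, 2], [1, 0, 0, 2, 2]]
B³ = [[0, 2, 3, 0, 0], [2, 0, 0, 4, 4], [3, 0, 0, 5, 5], [0, 4, 5, 0, 0], [0, 4, 5, 0, 0]]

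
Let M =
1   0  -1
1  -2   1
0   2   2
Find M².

[[1, -2, -3], [-1, 6, -1], [2, 0, 6]]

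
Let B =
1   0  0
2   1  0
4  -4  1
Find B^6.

[[1, 0, 0], [12, 1, 0], [-96, -24, 1]]

B = I + N where N = [[0, 0, 0], [2, 0, 0], [4, -4, 0]] is strictly lower-triangular, so N^3 = 0.
(I + N)^6 = I + 6·N + 15·N^2 = [[1, 0, 0], [12, 1, 0], [-96, -24, 1]].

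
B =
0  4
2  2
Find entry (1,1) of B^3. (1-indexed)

16

B^2 = [[8, 8], [4, 12]]
B^3 = [[16, 48], [24, 40]]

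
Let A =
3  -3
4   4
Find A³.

A² = [[-3, -21], [28, 4]]
A³ = [[-93, -75], [100, -68]]

[[-93, -75], [100, -68]]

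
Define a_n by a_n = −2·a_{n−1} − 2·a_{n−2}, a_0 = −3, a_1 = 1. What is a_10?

64

With companion matrix T = [[−2, −2], [1, 0]], [a_n, a_{n−1}]ᵀ = T·[a_{n−1}, a_{n−2}]ᵀ, so [a_10, a_9]ᵀ = T⁹·[a_1, a_0]ᵀ.
T⁹ = [[−32, −32], [16, 0]], giving [a_10, a_9]ᵀ = [[64], [16]].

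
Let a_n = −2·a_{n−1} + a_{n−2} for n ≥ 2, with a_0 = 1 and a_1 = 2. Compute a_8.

−647

With companion matrix B = [[−2, 1], [1, 0]], [a_n, a_{n−1}]ᵀ = B·[a_{n−1}, a_{n−2}]ᵀ, so [a_8, a_7]ᵀ = B⁷·[a_1, a_0]ᵀ.
B⁷ = [[−408, 169], [169, −70]], giving [a_8, a_7]ᵀ = [[−647], [268]].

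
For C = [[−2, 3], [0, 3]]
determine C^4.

[[16, 39], [0, 81]]

C^2 = [[4, 3], [0, 9]]
C^3 = [[−8, 21], [0, 27]]
C^4 = [[16, 39], [0, 81]]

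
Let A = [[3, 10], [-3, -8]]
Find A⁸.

[[-31269, -63050], [18915, 38086]]

tr A = -5 and det A = 6, so the characteristic polynomial is λ² − (-5)λ + (6) with roots -2 and -3.
Eigenvectors give P = [[-2, -5], [1, 3]] with P⁻¹ = [[-3, -5], [1, 2]], and A = P·diag(-2, -3)·P⁻¹.
Then A⁸ = P·diag(256, 6561)·P⁻¹ = [[-512, -32805], [256, 19683]] · [[-3, -5], [1, 2]] = [[-31269, -63050], [18915, 38086]].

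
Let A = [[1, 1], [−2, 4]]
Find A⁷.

[[−1931, 2059], [−4118, 4246]]

tr A = 5 and det A = 6, so the characteristic polynomial is λ² − (5)λ + (6) with roots 3 and 2.
Eigenvectors give P = [[−1, 1], [−2, 1]] with P⁻¹ = [[1, −1], [2, −1]], and A = P·diag(3, 2)·P⁻¹.
Then A⁷ = P·diag(2187, 128)·P⁻¹ = [[−2187, 128], [−4374, 128]] · [[1, −1], [2, −1]] = [[−1931, 2059], [−4118, 4246]].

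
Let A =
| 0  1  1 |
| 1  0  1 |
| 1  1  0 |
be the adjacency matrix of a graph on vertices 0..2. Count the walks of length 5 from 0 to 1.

The number of length-5 walks from vertex 0 to vertex 1 is entry (0,1) of A^5, where A is the adjacency matrix.
A^2 = [[2, 1, 1], [1, 2, 1], [1, 1, 2]]
A^3 = [[2, 3, 3], [3, 2, 3], [3, 3, 2]]
A^4 = [[6, 5, 5], [5, 6, 5], [5, 5, 6]]
A^5 = [[10, 11, 11], [11, 10, 11], [11, 11, 10]]

11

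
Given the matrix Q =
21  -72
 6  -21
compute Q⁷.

[[15309, -52488], [4374, -15309]]

tr Q = 0 and det Q = -9, so the characteristic polynomial is λ² − (0)λ + (-9) with roots -3 and 3.
Eigenvectors give P = [[3, 4], [1, 1]] with P⁻¹ = [[-1, 4], [1, -3]], and Q = P·diag(-3, 3)·P⁻¹.
Then Q⁷ = P·diag(-2187, 2187)·P⁻¹ = [[-6561, 8748], [-2187, 2187]] · [[-1, 4], [1, -3]] = [[15309, -52488], [4374, -15309]].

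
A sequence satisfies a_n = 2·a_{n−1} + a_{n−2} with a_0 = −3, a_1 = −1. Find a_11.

−12875

With companion matrix T = [[2, 1], [1, 0]], [a_n, a_{n−1}]ᵀ = T·[a_{n−1}, a_{n−2}]ᵀ, so [a_11, a_10]ᵀ = T^10·[a_1, a_0]ᵀ.
T^10 = [[5741, 2378], [2378, 985]], giving [a_11, a_10]ᵀ = [[−12875], [−5333]].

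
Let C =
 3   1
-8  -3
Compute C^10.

C² = I (check: tr C = 0 and det C = -1), so C^10 = I since 10 is even.

[[1, 0], [0, 1]]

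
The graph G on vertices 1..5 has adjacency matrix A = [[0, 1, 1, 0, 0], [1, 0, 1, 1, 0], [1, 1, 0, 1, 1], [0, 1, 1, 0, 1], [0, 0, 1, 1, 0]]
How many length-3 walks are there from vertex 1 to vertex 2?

5

The number of length-3 walks from vertex 1 to vertex 2 is entry (1,2) of A^3, where A is the adjacency matrix.
A^2 = [[2, 1, 1, 2, 1], [1, 3, 2, 1, 2], [1, 2, 4, 2, 1], [2, 1, 2, 3, 1], [1, 2, 1, 1, 2]]
A^3 = [[2, 5, 6, 3, 3], [5, 4, 7, 7, 3], [6, 7, 6, 7, 6], [3, 7, 7, 4, 5], [3, 3, 6, 5, 2]]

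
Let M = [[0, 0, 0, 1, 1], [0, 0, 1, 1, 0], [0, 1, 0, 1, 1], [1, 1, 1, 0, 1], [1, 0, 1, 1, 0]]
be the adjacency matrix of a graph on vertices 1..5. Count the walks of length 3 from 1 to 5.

5

The number of length-3 walks from vertex 1 to vertex 5 is entry (1,5) of M^3, where M is the adjacency matrix.
M^2 = [[2, 1, 2, 1, 1], [1, 2, 1, 1, 2], [2, 1, 3, 2, 1], [1, 1, 2, 4, 2], [1, 2, 1, 2, 3]]
M^3 = [[2, 3, 3, 6, 5], [3, 2, 5, 6, 3], [3, 5, 4, 7, 7], [6, 6, 7, 6, 7], [5, 3, 7, 7, 4]]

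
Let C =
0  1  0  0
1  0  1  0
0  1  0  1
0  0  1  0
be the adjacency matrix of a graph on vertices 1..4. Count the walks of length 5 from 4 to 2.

0

The number of length-5 walks from vertex 4 to vertex 2 is entry (4,2) of C^5, where C is the adjacency matrix.
C^2 = [[1, 0, 1, 0], [0, 2, 0, 1], [1, 0, 2, 0], [0, 1, 0, 1]]
C^3 = [[0, 2, 0, 1], [2, 0, 3, 0], [0, 3, 0, 2], [1, 0, 2, 0]]
C^4 = [[2, 0, 3, 0], [0, 5, 0, 3], [3, 0, 5, 0], [0, 3, 0, 2]]
C^5 = [[0, 5, 0, 3], [5, 0, 8, 0], [0, 8, 0, 5], [3, 0, 5, 0]]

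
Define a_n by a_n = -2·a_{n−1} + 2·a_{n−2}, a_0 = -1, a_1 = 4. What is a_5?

With companion matrix C = [[-2, 2], [1, 0]], [a_n, a_{n−1}]ᵀ = C·[a_{n−1}, a_{n−2}]ᵀ, so [a_5, a_4]ᵀ = C⁴·[a_1, a_0]ᵀ.
C⁴ = [[44, -32], [-16, 12]], giving [a_5, a_4]ᵀ = [[208], [-76]].

208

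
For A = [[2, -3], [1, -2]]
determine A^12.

A² = I (check: tr A = 0 and det A = -1), so A^12 = I since 12 is even.

[[1, 0], [0, 1]]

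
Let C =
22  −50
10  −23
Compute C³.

tr C = −1 and det C = −6, so the characteristic polynomial is λ² − (−1)λ + (−6) with roots 2 and −3.
Eigenvectors give P = [[5, 2], [2, 1]] with P⁻¹ = [[1, −2], [−2, 5]], and C = P·diag(2, −3)·P⁻¹.
Then C³ = P·diag(8, −27)·P⁻¹ = [[40, −54], [16, −27]] · [[1, −2], [−2, 5]] = [[148, −350], [70, −167]].

[[148, −350], [70, −167]]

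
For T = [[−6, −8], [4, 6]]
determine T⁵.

tr T = 0 and det T = −4, so the characteristic polynomial is λ² − (0)λ + (−4) with roots 2 and −2.
Eigenvectors give P = [[−1, −2], [1, 1]] with P⁻¹ = [[1, 2], [−1, −1]], and T = P·diag(2, −2)·P⁻¹.
Then T⁵ = P·diag(32, −32)·P⁻¹ = [[−32, 64], [32, −32]] · [[1, 2], [−1, −1]] = [[−96, −128], [64, 96]].

[[−96, −128], [64, 96]]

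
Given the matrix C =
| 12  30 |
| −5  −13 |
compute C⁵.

[[582, 1650], [−275, −793]]

tr C = −1 and det C = −6, so the characteristic polynomial is λ² − (−1)λ + (−6) with roots −3 and 2.
Eigenvectors give P = [[−2, −3], [1, 1]] with P⁻¹ = [[1, 3], [−1, −2]], and C = P·diag(−3, 2)·P⁻¹.
Then C⁵ = P·diag(−243, 32)·P⁻¹ = [[486, −96], [−243, 32]] · [[1, 3], [−1, −2]] = [[582, 1650], [−275, −793]].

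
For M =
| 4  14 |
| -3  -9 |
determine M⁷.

tr M = -5 and det M = 6, so the characteristic polynomial is λ² − (-5)λ + (6) with roots -3 and -2.
Eigenvectors give P = [[2, 7], [-1, -3]] with P⁻¹ = [[-3, -7], [1, 2]], and M = P·diag(-3, -2)·P⁻¹.
Then M⁷ = P·diag(-2187, -128)·P⁻¹ = [[-4374, -896], [2187, 384]] · [[-3, -7], [1, 2]] = [[12226, 28826], [-6177, -14541]].

[[12226, 28826], [-6177, -14541]]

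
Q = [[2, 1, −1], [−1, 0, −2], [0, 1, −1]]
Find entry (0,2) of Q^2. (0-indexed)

−3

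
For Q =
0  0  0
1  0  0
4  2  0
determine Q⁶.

[[0, 0, 0], [0, 0, 0], [0, 0, 0]]

Q is strictly triangular, hence nilpotent: Q³ = 0, so Q⁶ = 0.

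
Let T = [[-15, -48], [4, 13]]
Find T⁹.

tr T = -2 and det T = -3, so the characteristic polynomial is λ² − (-2)λ + (-3) with roots 1 and -3.
Eigenvectors give P = [[-3, 4], [1, -1]] with P⁻¹ = [[1, 4], [1, 3]], and T = P·diag(1, -3)·P⁻¹.
Then T⁹ = P·diag(1, -19683)·P⁻¹ = [[-3, -78732], [1, 19683]] · [[1, 4], [1, 3]] = [[-78735, -236208], [19684, 59053]].

[[-78735, -236208], [19684, 59053]]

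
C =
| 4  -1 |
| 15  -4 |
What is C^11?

[[4, -1], [15, -4]]

C² = I (check: tr C = 0 and det C = -1), so C^11 = C since 11 is odd.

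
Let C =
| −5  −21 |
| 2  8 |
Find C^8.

tr C = 3 and det C = 2, so the characteristic polynomial is λ² − (3)λ + (2) with roots 2 and 1.
Eigenvectors give P = [[3, −7], [−1, 2]] with P⁻¹ = [[−2, −7], [−1, −3]], and C = P·diag(2, 1)·P⁻¹.
Then C^8 = P·diag(256, 1)·P⁻¹ = [[768, −7], [−256, 2]] · [[−2, −7], [−1, −3]] = [[−1529, −5355], [510, 1786]].

[[−1529, −5355], [510, 1786]]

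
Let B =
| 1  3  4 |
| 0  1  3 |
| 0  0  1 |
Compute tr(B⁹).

B = I + N where N = [[0, 3, 4], [0, 0, 3], [0, 0, 0]] is strictly upper-triangular, so N³ = 0.
(I + N)⁹ = I + 9·N + 36·N² = [[1, 27, 360], [0, 1, 27], [0, 0, 1]].

3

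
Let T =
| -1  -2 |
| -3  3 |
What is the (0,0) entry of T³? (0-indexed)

T² = [[7, -4], [-6, 15]]
T³ = [[5, -26], [-39, 57]]

5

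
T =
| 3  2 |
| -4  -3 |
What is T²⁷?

T² = I (check: tr T = 0 and det T = -1), so T²⁷ = T since 27 is odd.

[[3, 2], [-4, -3]]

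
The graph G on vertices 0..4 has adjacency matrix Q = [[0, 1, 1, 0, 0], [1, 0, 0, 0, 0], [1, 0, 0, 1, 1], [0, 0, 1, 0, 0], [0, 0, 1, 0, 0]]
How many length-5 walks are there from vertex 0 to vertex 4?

0

The number of length-5 walks from vertex 0 to vertex 4 is entry (0,4) of Q⁵, where Q is the adjacency matrix.
Q² = [[2, 0, 0, 1, 1], [0, 1, 1, 0, 0], [0, 1, 3, 0, 0], [1, 0, 0, 1, 1], [1, 0, 0, 1, 1]]
Q³ = [[0, 2, 4, 0, 0], [2, 0, 0, 1, 1], [4, 0, 0, 3, 3], [0, 1, 3, 0, 0], [0, 1, 3, 0, 0]]
Q⁴ = [[6, 0, 0, 4, 4], [0, 2, 4, 0, 0], [0, 4, 10, 0, 0], [4, 0, 0, 3, 3], [4, 0, 0, 3, 3]]
Q⁵ = [[0, 6, 14, 0, 0], [6, 0, 0, 4, 4], [14, 0, 0, 10, 10], [0, 4, 10, 0, 0], [0, 4, 10, 0, 0]]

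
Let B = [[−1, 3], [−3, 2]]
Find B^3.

B^2 = [[−8, 3], [−3, −5]]
B^3 = [[−1, −18], [18, −19]]

[[−1, −18], [18, −19]]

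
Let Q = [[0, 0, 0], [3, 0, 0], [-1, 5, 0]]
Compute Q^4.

[[0, 0, 0], [0, 0, 0], [0, 0, 0]]

Q is strictly triangular, hence nilpotent: Q^3 = 0, so Q^4 = 0.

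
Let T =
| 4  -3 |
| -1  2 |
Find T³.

[[94, -93], [-31, 32]]

T² = [[19, -18], [-6, 7]]
T³ = [[94, -93], [-31, 32]]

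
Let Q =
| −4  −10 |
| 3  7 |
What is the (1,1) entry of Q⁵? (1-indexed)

−154

tr Q = 3 and det Q = 2, so the characteristic polynomial is λ² − (3)λ + (2) with roots 1 and 2.
Eigenvectors give P = [[−2, −5], [1, 3]] with P⁻¹ = [[−3, −5], [1, 2]], and Q = P·diag(1, 2)·P⁻¹.
Then Q⁵ = P·diag(1, 32)·P⁻¹ = [[−2, −160], [1, 96]] · [[−3, −5], [1, 2]] = [[−154, −310], [93, 187]].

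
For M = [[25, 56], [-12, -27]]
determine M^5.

[[1465, 3416], [-732, -1707]]

tr M = -2 and det M = -3, so the characteristic polynomial is λ² − (-2)λ + (-3) with roots 1 and -3.
Eigenvectors give P = [[7, -2], [-3, 1]] with P⁻¹ = [[1, 2], [3, 7]], and M = P·diag(1, -3)·P⁻¹.
Then M^5 = P·diag(1, -243)·P⁻¹ = [[7, 486], [-3, -243]] · [[1, 2], [3, 7]] = [[1465, 3416], [-732, -1707]].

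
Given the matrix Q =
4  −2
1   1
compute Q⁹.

tr Q = 5 and det Q = 6, so the characteristic polynomial is λ² − (5)λ + (6) with roots 3 and 2.
Eigenvectors give P = [[2, −1], [1, −1]] with P⁻¹ = [[1, −1], [1, −2]], and Q = P·diag(3, 2)·P⁻¹.
Then Q⁹ = P·diag(19683, 512)·P⁻¹ = [[39366, −512], [19683, −512]] · [[1, −1], [1, −2]] = [[38854, −38342], [19171, −18659]].

[[38854, −38342], [19171, −18659]]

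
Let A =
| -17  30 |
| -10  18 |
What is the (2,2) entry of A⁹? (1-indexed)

tr A = 1 and det A = -6, so the characteristic polynomial is λ² − (1)λ + (-6) with roots -2 and 3.
Eigenvectors give P = [[2, 3], [1, 2]] with P⁻¹ = [[2, -3], [-1, 2]], and A = P·diag(-2, 3)·P⁻¹.
Then A⁹ = P·diag(-512, 19683)·P⁻¹ = [[-1024, 59049], [-512, 39366]] · [[2, -3], [-1, 2]] = [[-61097, 121170], [-40390, 80268]].

80268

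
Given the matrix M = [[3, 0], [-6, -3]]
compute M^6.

[[729, 0], [0, 729]]

tr M = 0 and det M = -9, so the characteristic polynomial is λ² − (0)λ + (-9) with roots -3 and 3.
Eigenvectors give P = [[0, 1], [-1, -1]] with P⁻¹ = [[-1, -1], [1, 0]], and M = P·diag(-3, 3)·P⁻¹.
Then M^6 = P·diag(729, 729)·P⁻¹ = [[0, 729], [-729, -729]] · [[-1, -1], [1, 0]] = [[729, 0], [0, 729]].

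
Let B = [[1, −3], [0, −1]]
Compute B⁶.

[[1, 0], [0, 1]]

B² = I (check: tr B = 0 and det B = −1), so B⁶ = I since 6 is even.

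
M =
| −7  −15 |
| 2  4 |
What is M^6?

tr M = −3 and det M = 2, so the characteristic polynomial is λ² − (−3)λ + (2) with roots −1 and −2.
Eigenvectors give P = [[−5, −3], [2, 1]] with P⁻¹ = [[1, 3], [−2, −5]], and M = P·diag(−1, −2)·P⁻¹.
Then M^6 = P·diag(1, 64)·P⁻¹ = [[−5, −192], [2, 64]] · [[1, 3], [−2, −5]] = [[379, 945], [−126, −314]].

[[379, 945], [−126, −314]]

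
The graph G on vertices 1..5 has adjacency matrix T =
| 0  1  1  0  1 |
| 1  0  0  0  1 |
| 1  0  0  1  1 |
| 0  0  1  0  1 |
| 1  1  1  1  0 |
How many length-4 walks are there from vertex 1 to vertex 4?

The number of length-4 walks from vertex 1 to vertex 4 is entry (1,4) of T⁴, where T is the adjacency matrix.
T² = [[3, 1, 1, 2, 2], [1, 2, 2, 1, 1], [1, 2, 3, 1, 2], [2, 1, 1, 2, 1], [2, 1, 2, 1, 4]]
T³ = [[4, 5, 7, 3, 7], [5, 2, 3, 3, 6], [7, 3, 4, 5, 7], [3, 3, 5, 2, 6], [7, 6, 7, 6, 6]]
T⁴ = [[19, 11, 14, 14, 19], [11, 11, 14, 9, 13], [14, 14, 19, 11, 19], [14, 9, 11, 11, 13], [19, 13, 19, 13, 26]]

14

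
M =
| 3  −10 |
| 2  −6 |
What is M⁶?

[[−251, 630], [−126, 316]]

tr M = −3 and det M = 2, so the characteristic polynomial is λ² − (−3)λ + (2) with roots −2 and −1.
Eigenvectors give P = [[2, 5], [1, 2]] with P⁻¹ = [[−2, 5], [1, −2]], and M = P·diag(−2, −1)·P⁻¹.
Then M⁶ = P·diag(64, 1)·P⁻¹ = [[128, 5], [64, 2]] · [[−2, 5], [1, −2]] = [[−251, 630], [−126, 316]].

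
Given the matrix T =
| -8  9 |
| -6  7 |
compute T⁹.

[[-1538, 1539], [-1026, 1027]]

tr T = -1 and det T = -2, so the characteristic polynomial is λ² − (-1)λ + (-2) with roots 1 and -2.
Eigenvectors give P = [[-1, 3], [-1, 2]] with P⁻¹ = [[2, -3], [1, -1]], and T = P·diag(1, -2)·P⁻¹.
Then T⁹ = P·diag(1, -512)·P⁻¹ = [[-1, -1536], [-1, -1024]] · [[2, -3], [1, -1]] = [[-1538, 1539], [-1026, 1027]].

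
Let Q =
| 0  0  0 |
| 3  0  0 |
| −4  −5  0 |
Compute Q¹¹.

[[0, 0, 0], [0, 0, 0], [0, 0, 0]]

Q is strictly triangular, hence nilpotent: Q³ = 0, so Q¹¹ = 0.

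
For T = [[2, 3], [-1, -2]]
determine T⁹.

T² = I (check: tr T = 0 and det T = -1), so T⁹ = T since 9 is odd.

[[2, 3], [-1, -2]]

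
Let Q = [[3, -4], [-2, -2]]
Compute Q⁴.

[[297, -116], [-58, 152]]

Q² = [[17, -4], [-2, 12]]
Q³ = [[59, -60], [-30, -16]]
Q⁴ = [[297, -116], [-58, 152]]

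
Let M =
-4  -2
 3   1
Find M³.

[[-22, -14], [21, 13]]

M² = [[10, 6], [-9, -5]]
M³ = [[-22, -14], [21, 13]]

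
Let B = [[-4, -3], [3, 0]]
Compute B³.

B² = [[7, 12], [-12, -9]]
B³ = [[8, -21], [21, 36]]

[[8, -21], [21, 36]]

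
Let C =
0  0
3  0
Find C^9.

C is strictly triangular, hence nilpotent: C^2 = 0, so C^9 = 0.

[[0, 0], [0, 0]]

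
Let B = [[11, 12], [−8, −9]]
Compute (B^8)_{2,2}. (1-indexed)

tr B = 2 and det B = −3, so the characteristic polynomial is λ² − (2)λ + (−3) with roots 3 and −1.
Eigenvectors give P = [[3, −1], [−2, 1]] with P⁻¹ = [[1, 1], [2, 3]], and B = P·diag(3, −1)·P⁻¹.
Then B^8 = P·diag(6561, 1)·P⁻¹ = [[19683, −1], [−13122, 1]] · [[1, 1], [2, 3]] = [[19681, 19680], [−13120, −13119]].

−13119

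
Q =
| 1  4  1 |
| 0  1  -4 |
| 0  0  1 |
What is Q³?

Q = I + N where N = [[0, 4, 1], [0, 0, -4], [0, 0, 0]] is strictly upper-triangular, so N³ = 0.
(I + N)³ = I + 3·N + 3·N² = [[1, 12, -45], [0, 1, -12], [0, 0, 1]].

[[1, 12, -45], [0, 1, -12], [0, 0, 1]]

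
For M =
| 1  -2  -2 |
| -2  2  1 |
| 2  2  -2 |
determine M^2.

[[1, -10, 0], [-4, 10, 4], [-6, -4, 2]]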